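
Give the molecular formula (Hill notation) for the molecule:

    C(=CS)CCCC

Heavy atoms from the SMILES: 6 C, 1 S.
Implicit hydrogens by atom environment:
  3 × C: 2 H each → 6
  2 × C: 1 H each → 2
  1 × C: 3 H
  1 × S: 1 H
  Total hydrogens = 12.
Molecular formula: C6H12S

C6H12S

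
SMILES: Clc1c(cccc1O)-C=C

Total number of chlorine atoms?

1

The symbol for chlorine appears 1 time in the SMILES.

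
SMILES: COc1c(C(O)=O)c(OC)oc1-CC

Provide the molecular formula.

C9H12O5

Heavy atoms from the SMILES: 9 C, 5 O.
Implicit hydrogens by atom environment:
  4 × C (aromatic): no H
  3 × C: 3 H each → 9
  3 × O: no H
  1 × C: 2 H
  1 × C: no H
  1 × O: 1 H
  1 × O (aromatic): no H
  Total hydrogens = 12.
Molecular formula: C9H12O5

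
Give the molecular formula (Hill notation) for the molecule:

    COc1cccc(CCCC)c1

C11H16O

Heavy atoms from the SMILES: 11 C, 1 O.
Implicit hydrogens by atom environment:
  4 × C (aromatic): 1 H each → 4
  3 × C: 2 H each → 6
  2 × C: 3 H each → 6
  2 × C (aromatic): no H
  1 × O: no H
  Total hydrogens = 16.
Molecular formula: C11H16O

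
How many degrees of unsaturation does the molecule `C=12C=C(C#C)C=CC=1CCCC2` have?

Molecular formula from the SMILES: C12H12.
DoU = (2C + 2 + N − H − X)/2 = (2·12 + 2 + 0 − 12 − 0)/2 = 14/2 = 7.
(Structurally: 2 ring(s) + 5 π bond(s) = 7.)

7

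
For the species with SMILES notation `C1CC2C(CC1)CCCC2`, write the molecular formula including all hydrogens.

C10H18

Heavy atoms from the SMILES: 10 C.
Implicit hydrogens by atom environment:
  8 × C: 2 H each → 16
  2 × C: 1 H each → 2
  Total hydrogens = 18.
Molecular formula: C10H18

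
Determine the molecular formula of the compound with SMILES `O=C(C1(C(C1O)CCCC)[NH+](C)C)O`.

Heavy atoms from the SMILES: 10 C, 1 N, 3 O.
Implicit hydrogens by atom environment:
  3 × C: 3 H each → 9
  3 × C: 2 H each → 6
  2 × C: 1 H each → 2
  2 × C: no H
  2 × O: 1 H each → 2
  1 × N (charge +1): 1 H
  1 × O: no H
  Total hydrogens = 20.
Net charge +1.
Molecular formula: C10H20NO3+

C10H20NO3+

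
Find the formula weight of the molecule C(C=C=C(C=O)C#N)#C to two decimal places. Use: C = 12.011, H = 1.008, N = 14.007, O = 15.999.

Molecular formula: C7H3NO.
M = 7×12.011 + 3×1.008 + 1×14.007 + 1×15.999 = 117.11 g/mol.

117.11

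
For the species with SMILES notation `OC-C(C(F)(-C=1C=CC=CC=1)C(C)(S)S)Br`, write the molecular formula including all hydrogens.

Heavy atoms from the SMILES: 1 Br, 11 C, 1 F, 1 O, 2 S.
Implicit hydrogens by atom environment:
  5 × C (aromatic): 1 H each → 5
  2 × C: no H
  2 × S: 1 H each → 2
  1 × Br: no H
  1 × C: 3 H
  1 × C: 2 H
  1 × C: 1 H
  1 × C (aromatic): no H
  1 × F: no H
  1 × O: 1 H
  Total hydrogens = 14.
Molecular formula: C11H14BrFOS2

C11H14BrFOS2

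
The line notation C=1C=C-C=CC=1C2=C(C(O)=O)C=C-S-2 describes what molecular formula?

Heavy atoms from the SMILES: 11 C, 2 O, 1 S.
Implicit hydrogens by atom environment:
  7 × C (aromatic): 1 H each → 7
  3 × C (aromatic): no H
  1 × C: no H
  1 × O: 1 H
  1 × O: no H
  1 × S (aromatic): no H
  Total hydrogens = 8.
Molecular formula: C11H8O2S

C11H8O2S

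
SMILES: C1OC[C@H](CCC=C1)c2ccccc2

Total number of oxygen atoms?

The symbol for oxygen appears 1 time in the SMILES.

1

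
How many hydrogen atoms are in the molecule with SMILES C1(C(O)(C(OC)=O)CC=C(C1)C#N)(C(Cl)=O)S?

10

Hydrogens are implicit in SMILES; fill each atom to its normal valence:
  6 × C: no H
  3 × O: no H
  2 × C: 2 H each → 4
  1 × C: 3 H
  1 × C: 1 H
  1 × Cl: no H
  1 × N: no H
  1 × O: 1 H
  1 × S: 1 H
  Total hydrogens = 10.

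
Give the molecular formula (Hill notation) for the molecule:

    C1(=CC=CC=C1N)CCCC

C10H15N

Heavy atoms from the SMILES: 10 C, 1 N.
Implicit hydrogens by atom environment:
  4 × C (aromatic): 1 H each → 4
  3 × C: 2 H each → 6
  2 × C (aromatic): no H
  1 × C: 3 H
  1 × N: 2 H
  Total hydrogens = 15.
Molecular formula: C10H15N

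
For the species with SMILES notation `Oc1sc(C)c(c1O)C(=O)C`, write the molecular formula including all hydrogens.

C7H8O3S

Heavy atoms from the SMILES: 7 C, 3 O, 1 S.
Implicit hydrogens by atom environment:
  4 × C (aromatic): no H
  2 × C: 3 H each → 6
  2 × O: 1 H each → 2
  1 × C: no H
  1 × O: no H
  1 × S (aromatic): no H
  Total hydrogens = 8.
Molecular formula: C7H8O3S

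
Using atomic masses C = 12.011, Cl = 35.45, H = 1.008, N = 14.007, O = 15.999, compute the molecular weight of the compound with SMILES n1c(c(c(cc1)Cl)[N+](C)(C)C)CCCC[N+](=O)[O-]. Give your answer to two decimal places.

272.75

Molecular formula: C12H19ClN3O2+.
M = 12×12.011 + 1×35.45 + 19×1.008 + 3×14.007 + 2×15.999 = 272.75 g/mol.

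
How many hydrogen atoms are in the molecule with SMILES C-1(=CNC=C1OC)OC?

Hydrogens are implicit in SMILES; fill each atom to its normal valence:
  2 × C: 3 H each → 6
  2 × C (aromatic): 1 H each → 2
  2 × C (aromatic): no H
  2 × O: no H
  1 × N (aromatic): 1 H
  Total hydrogens = 9.

9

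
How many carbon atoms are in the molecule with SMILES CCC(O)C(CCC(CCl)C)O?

9

The symbol for carbon appears 9 times in the SMILES. (Cl is a single chlorine, not C + l.)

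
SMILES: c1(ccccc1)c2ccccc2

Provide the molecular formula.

Heavy atoms from the SMILES: 12 C.
Implicit hydrogens by atom environment:
  10 × C (aromatic): 1 H each → 10
  2 × C (aromatic): no H
  Total hydrogens = 10.
Molecular formula: C12H10

C12H10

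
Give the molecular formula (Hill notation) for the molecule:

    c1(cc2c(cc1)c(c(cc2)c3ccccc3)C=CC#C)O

Heavy atoms from the SMILES: 20 C, 1 O.
Implicit hydrogens by atom environment:
  10 × C (aromatic): 1 H each → 10
  6 × C (aromatic): no H
  3 × C: 1 H each → 3
  1 × C: no H
  1 × O: 1 H
  Total hydrogens = 14.
Molecular formula: C20H14O

C20H14O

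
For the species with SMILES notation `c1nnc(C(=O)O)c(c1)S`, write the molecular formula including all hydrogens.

C5H4N2O2S

Heavy atoms from the SMILES: 5 C, 2 N, 2 O, 1 S.
Implicit hydrogens by atom environment:
  2 × C (aromatic): 1 H each → 2
  2 × C (aromatic): no H
  2 × N (aromatic): no H
  1 × C: no H
  1 × O: 1 H
  1 × O: no H
  1 × S: 1 H
  Total hydrogens = 4.
Molecular formula: C5H4N2O2S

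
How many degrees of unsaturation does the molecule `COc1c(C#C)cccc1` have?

Molecular formula from the SMILES: C9H8O.
DoU = (2C + 2 + N − H − X)/2 = (2·9 + 2 + 0 − 8 − 0)/2 = 12/2 = 6.
(Structurally: 1 ring(s) + 5 π bond(s) = 6.)

6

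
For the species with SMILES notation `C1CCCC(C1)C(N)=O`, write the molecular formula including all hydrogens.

Heavy atoms from the SMILES: 7 C, 1 N, 1 O.
Implicit hydrogens by atom environment:
  5 × C: 2 H each → 10
  1 × C: 1 H
  1 × C: no H
  1 × N: 2 H
  1 × O: no H
  Total hydrogens = 13.
Molecular formula: C7H13NO

C7H13NO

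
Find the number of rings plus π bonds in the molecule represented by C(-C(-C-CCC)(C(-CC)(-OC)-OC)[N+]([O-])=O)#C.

3

Molecular formula from the SMILES: C12H21NO4.
DoU = (2C + 2 + N − H − X)/2 = (2·12 + 2 + 1 − 21 − 0)/2 = 6/2 = 3.
(Structurally: 0 ring(s) + 3 π bond(s) = 3.)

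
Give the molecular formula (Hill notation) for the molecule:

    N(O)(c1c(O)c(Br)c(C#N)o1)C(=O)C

C7H5BrN2O4

Heavy atoms from the SMILES: 1 Br, 7 C, 2 N, 4 O.
Implicit hydrogens by atom environment:
  4 × C (aromatic): no H
  2 × C: no H
  2 × N: no H
  2 × O: 1 H each → 2
  1 × Br: no H
  1 × C: 3 H
  1 × O (aromatic): no H
  1 × O: no H
  Total hydrogens = 5.
Molecular formula: C7H5BrN2O4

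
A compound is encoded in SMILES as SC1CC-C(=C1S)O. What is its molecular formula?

Heavy atoms from the SMILES: 5 C, 1 O, 2 S.
Implicit hydrogens by atom environment:
  2 × C: 2 H each → 4
  2 × C: no H
  2 × S: 1 H each → 2
  1 × C: 1 H
  1 × O: 1 H
  Total hydrogens = 8.
Molecular formula: C5H8OS2

C5H8OS2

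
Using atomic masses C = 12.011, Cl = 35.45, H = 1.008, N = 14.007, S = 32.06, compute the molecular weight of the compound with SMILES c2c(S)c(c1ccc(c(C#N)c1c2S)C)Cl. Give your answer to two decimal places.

265.77

Molecular formula: C12H8ClNS2.
M = 12×12.011 + 1×35.45 + 8×1.008 + 1×14.007 + 2×32.06 = 265.77 g/mol.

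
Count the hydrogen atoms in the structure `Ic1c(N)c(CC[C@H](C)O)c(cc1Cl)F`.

Hydrogens are implicit in SMILES; fill each atom to its normal valence:
  5 × C (aromatic): no H
  2 × C: 2 H each → 4
  1 × C: 3 H
  1 × C (aromatic): 1 H
  1 × C: 1 H
  1 × Cl: no H
  1 × F: no H
  1 × I: no H
  1 × N: 2 H
  1 × O: 1 H
  Total hydrogens = 12.

12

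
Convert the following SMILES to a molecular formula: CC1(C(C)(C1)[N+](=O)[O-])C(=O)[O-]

C6H8NO4-

Heavy atoms from the SMILES: 6 C, 1 N, 4 O.
Implicit hydrogens by atom environment:
  3 × C: no H
  2 × C: 3 H each → 6
  2 × O: no H
  2 × O (charge -1): no H
  1 × C: 2 H
  1 × N (charge +1): no H
  Total hydrogens = 8.
Net charge -1.
Molecular formula: C6H8NO4-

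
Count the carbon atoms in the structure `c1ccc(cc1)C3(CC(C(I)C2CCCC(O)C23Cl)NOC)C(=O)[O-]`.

The symbol for carbon appears 18 times in the SMILES. Lowercase c denotes aromatic carbon and counts toward C.

18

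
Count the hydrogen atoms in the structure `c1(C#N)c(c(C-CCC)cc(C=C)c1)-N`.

Hydrogens are implicit in SMILES; fill each atom to its normal valence:
  4 × C: 2 H each → 8
  4 × C (aromatic): no H
  2 × C (aromatic): 1 H each → 2
  1 × C: 3 H
  1 × C: 1 H
  1 × C: no H
  1 × N: 2 H
  1 × N: no H
  Total hydrogens = 16.

16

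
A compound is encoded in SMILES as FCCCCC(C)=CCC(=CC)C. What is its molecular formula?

C12H21F

Heavy atoms from the SMILES: 12 C, 1 F.
Implicit hydrogens by atom environment:
  5 × C: 2 H each → 10
  3 × C: 3 H each → 9
  2 × C: 1 H each → 2
  2 × C: no H
  1 × F: no H
  Total hydrogens = 21.
Molecular formula: C12H21F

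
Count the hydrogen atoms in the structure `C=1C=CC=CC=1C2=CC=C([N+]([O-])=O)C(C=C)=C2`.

11

Hydrogens are implicit in SMILES; fill each atom to its normal valence:
  8 × C (aromatic): 1 H each → 8
  4 × C (aromatic): no H
  1 × C: 2 H
  1 × C: 1 H
  1 × N (charge +1): no H
  1 × O: no H
  1 × O (charge -1): no H
  Total hydrogens = 11.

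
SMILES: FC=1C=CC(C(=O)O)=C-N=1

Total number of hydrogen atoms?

Hydrogens are implicit in SMILES; fill each atom to its normal valence:
  3 × C (aromatic): 1 H each → 3
  2 × C (aromatic): no H
  1 × C: no H
  1 × F: no H
  1 × N (aromatic): no H
  1 × O: 1 H
  1 × O: no H
  Total hydrogens = 4.

4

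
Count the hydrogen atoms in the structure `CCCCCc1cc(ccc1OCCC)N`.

23

Hydrogens are implicit in SMILES; fill each atom to its normal valence:
  6 × C: 2 H each → 12
  3 × C (aromatic): 1 H each → 3
  3 × C (aromatic): no H
  2 × C: 3 H each → 6
  1 × N: 2 H
  1 × O: no H
  Total hydrogens = 23.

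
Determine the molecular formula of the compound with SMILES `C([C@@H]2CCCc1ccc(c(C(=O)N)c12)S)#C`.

Heavy atoms from the SMILES: 13 C, 1 N, 1 O, 1 S.
Implicit hydrogens by atom environment:
  4 × C (aromatic): no H
  3 × C: 2 H each → 6
  2 × C (aromatic): 1 H each → 2
  2 × C: 1 H each → 2
  2 × C: no H
  1 × N: 2 H
  1 × O: no H
  1 × S: 1 H
  Total hydrogens = 13.
Molecular formula: C13H13NOS

C13H13NOS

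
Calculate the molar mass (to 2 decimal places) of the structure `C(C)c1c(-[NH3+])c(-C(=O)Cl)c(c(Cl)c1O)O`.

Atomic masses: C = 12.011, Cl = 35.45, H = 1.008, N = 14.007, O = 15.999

251.08

Molecular formula: C9H10Cl2NO3+.
M = 9×12.011 + 2×35.45 + 10×1.008 + 1×14.007 + 3×15.999 = 251.08 g/mol.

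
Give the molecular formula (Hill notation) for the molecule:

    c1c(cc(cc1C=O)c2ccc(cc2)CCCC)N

C17H19NO

Heavy atoms from the SMILES: 17 C, 1 N, 1 O.
Implicit hydrogens by atom environment:
  7 × C (aromatic): 1 H each → 7
  5 × C (aromatic): no H
  3 × C: 2 H each → 6
  1 × C: 3 H
  1 × C: 1 H
  1 × N: 2 H
  1 × O: no H
  Total hydrogens = 19.
Molecular formula: C17H19NO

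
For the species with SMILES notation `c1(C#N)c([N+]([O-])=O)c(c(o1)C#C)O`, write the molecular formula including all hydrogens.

Heavy atoms from the SMILES: 7 C, 2 N, 4 O.
Implicit hydrogens by atom environment:
  4 × C (aromatic): no H
  2 × C: no H
  1 × C: 1 H
  1 × N (charge +1): no H
  1 × N: no H
  1 × O: 1 H
  1 × O (aromatic): no H
  1 × O: no H
  1 × O (charge -1): no H
  Total hydrogens = 2.
Molecular formula: C7H2N2O4

C7H2N2O4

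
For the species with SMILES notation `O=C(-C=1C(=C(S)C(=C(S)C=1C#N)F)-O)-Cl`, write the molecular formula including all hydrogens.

C8H3ClFNO2S2

Heavy atoms from the SMILES: 8 C, 1 Cl, 1 F, 1 N, 2 O, 2 S.
Implicit hydrogens by atom environment:
  6 × C (aromatic): no H
  2 × C: no H
  2 × S: 1 H each → 2
  1 × Cl: no H
  1 × F: no H
  1 × N: no H
  1 × O: 1 H
  1 × O: no H
  Total hydrogens = 3.
Molecular formula: C8H3ClFNO2S2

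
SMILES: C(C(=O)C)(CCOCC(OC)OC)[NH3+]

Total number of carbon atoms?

The symbol for carbon appears 9 times in the SMILES.

9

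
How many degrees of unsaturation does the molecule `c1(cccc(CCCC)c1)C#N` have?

Molecular formula from the SMILES: C11H13N.
DoU = (2C + 2 + N − H − X)/2 = (2·11 + 2 + 1 − 13 − 0)/2 = 12/2 = 6.
(Structurally: 1 ring(s) + 5 π bond(s) = 6.)

6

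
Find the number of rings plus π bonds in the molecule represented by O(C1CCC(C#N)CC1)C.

Molecular formula from the SMILES: C8H13NO.
DoU = (2C + 2 + N − H − X)/2 = (2·8 + 2 + 1 − 13 − 0)/2 = 6/2 = 3.
(Structurally: 1 ring(s) + 2 π bond(s) = 3.)

3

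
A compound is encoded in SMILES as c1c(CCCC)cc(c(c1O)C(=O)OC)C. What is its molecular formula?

Heavy atoms from the SMILES: 13 C, 3 O.
Implicit hydrogens by atom environment:
  4 × C (aromatic): no H
  3 × C: 3 H each → 9
  3 × C: 2 H each → 6
  2 × C (aromatic): 1 H each → 2
  2 × O: no H
  1 × C: no H
  1 × O: 1 H
  Total hydrogens = 18.
Molecular formula: C13H18O3

C13H18O3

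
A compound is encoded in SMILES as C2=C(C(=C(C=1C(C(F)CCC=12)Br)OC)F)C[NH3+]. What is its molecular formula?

C12H15BrF2NO+

Heavy atoms from the SMILES: 1 Br, 12 C, 2 F, 1 N, 1 O.
Implicit hydrogens by atom environment:
  5 × C (aromatic): no H
  3 × C: 2 H each → 6
  2 × C: 1 H each → 2
  2 × F: no H
  1 × Br: no H
  1 × C: 3 H
  1 × C (aromatic): 1 H
  1 × N (charge +1): 3 H
  1 × O: no H
  Total hydrogens = 15.
Net charge +1.
Molecular formula: C12H15BrF2NO+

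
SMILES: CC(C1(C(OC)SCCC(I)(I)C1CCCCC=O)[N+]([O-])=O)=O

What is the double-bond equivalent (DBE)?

Molecular formula from the SMILES: C14H21I2NO5S.
DoU = (2C + 2 + N − H − X)/2 = (2·14 + 2 + 1 − 21 − 2)/2 = 8/2 = 4.
(Structurally: 1 ring(s) + 3 π bond(s) = 4.)

4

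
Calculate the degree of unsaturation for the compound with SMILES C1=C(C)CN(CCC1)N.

Molecular formula from the SMILES: C7H14N2.
DoU = (2C + 2 + N − H − X)/2 = (2·7 + 2 + 2 − 14 − 0)/2 = 4/2 = 2.
(Structurally: 1 ring(s) + 1 π bond(s) = 2.)

2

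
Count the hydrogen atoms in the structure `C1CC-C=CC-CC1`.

Hydrogens are implicit in SMILES; fill each atom to its normal valence:
  6 × C: 2 H each → 12
  2 × C: 1 H each → 2
  Total hydrogens = 14.

14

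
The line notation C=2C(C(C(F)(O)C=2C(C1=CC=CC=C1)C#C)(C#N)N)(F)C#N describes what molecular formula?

Heavy atoms from the SMILES: 16 C, 2 F, 3 N, 1 O.
Implicit hydrogens by atom environment:
  7 × C: no H
  5 × C (aromatic): 1 H each → 5
  3 × C: 1 H each → 3
  2 × F: no H
  2 × N: no H
  1 × C (aromatic): no H
  1 × N: 2 H
  1 × O: 1 H
  Total hydrogens = 11.
Molecular formula: C16H11F2N3O

C16H11F2N3O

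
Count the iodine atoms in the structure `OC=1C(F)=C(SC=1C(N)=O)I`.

The symbol for iodine appears 1 time in the SMILES.

1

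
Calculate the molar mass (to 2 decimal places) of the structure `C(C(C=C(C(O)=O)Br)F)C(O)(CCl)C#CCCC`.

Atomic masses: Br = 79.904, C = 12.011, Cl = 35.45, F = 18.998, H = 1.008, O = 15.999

Molecular formula: C12H15BrClFO3.
M = 1×79.904 + 12×12.011 + 1×35.45 + 1×18.998 + 15×1.008 + 3×15.999 = 341.60 g/mol.

341.60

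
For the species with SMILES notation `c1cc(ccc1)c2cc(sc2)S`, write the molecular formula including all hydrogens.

Heavy atoms from the SMILES: 10 C, 2 S.
Implicit hydrogens by atom environment:
  7 × C (aromatic): 1 H each → 7
  3 × C (aromatic): no H
  1 × S: 1 H
  1 × S (aromatic): no H
  Total hydrogens = 8.
Molecular formula: C10H8S2

C10H8S2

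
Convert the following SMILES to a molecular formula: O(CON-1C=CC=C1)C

C6H9NO2

Heavy atoms from the SMILES: 6 C, 1 N, 2 O.
Implicit hydrogens by atom environment:
  4 × C (aromatic): 1 H each → 4
  2 × O: no H
  1 × C: 3 H
  1 × C: 2 H
  1 × N (aromatic): no H
  Total hydrogens = 9.
Molecular formula: C6H9NO2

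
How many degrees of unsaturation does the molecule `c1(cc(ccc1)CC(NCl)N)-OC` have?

4

Molecular formula from the SMILES: C9H13ClN2O.
DoU = (2C + 2 + N − H − X)/2 = (2·9 + 2 + 2 − 13 − 1)/2 = 8/2 = 4.
(Structurally: 1 ring(s) + 3 π bond(s) = 4.)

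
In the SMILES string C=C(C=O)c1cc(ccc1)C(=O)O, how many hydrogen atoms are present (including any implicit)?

Hydrogens are implicit in SMILES; fill each atom to its normal valence:
  4 × C (aromatic): 1 H each → 4
  2 × C: no H
  2 × C (aromatic): no H
  2 × O: no H
  1 × C: 2 H
  1 × C: 1 H
  1 × O: 1 H
  Total hydrogens = 8.

8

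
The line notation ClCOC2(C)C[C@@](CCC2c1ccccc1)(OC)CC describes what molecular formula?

Heavy atoms from the SMILES: 17 C, 1 Cl, 2 O.
Implicit hydrogens by atom environment:
  5 × C: 2 H each → 10
  5 × C (aromatic): 1 H each → 5
  3 × C: 3 H each → 9
  2 × C: no H
  2 × O: no H
  1 × C: 1 H
  1 × C (aromatic): no H
  1 × Cl: no H
  Total hydrogens = 25.
Molecular formula: C17H25ClO2

C17H25ClO2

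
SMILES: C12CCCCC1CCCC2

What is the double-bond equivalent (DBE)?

2

Molecular formula from the SMILES: C10H18.
DoU = (2C + 2 + N − H − X)/2 = (2·10 + 2 + 0 − 18 − 0)/2 = 4/2 = 2.
(Structurally: 2 ring(s) + 0 π bond(s) = 2.)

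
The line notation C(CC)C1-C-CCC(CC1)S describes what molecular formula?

C10H20S

Heavy atoms from the SMILES: 10 C, 1 S.
Implicit hydrogens by atom environment:
  7 × C: 2 H each → 14
  2 × C: 1 H each → 2
  1 × C: 3 H
  1 × S: 1 H
  Total hydrogens = 20.
Molecular formula: C10H20S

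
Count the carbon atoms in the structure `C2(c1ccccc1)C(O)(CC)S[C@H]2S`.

11

The symbol for carbon appears 11 times in the SMILES. Lowercase c denotes aromatic carbon and counts toward C.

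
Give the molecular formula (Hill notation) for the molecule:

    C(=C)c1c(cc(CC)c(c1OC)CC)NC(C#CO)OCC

C18H25NO3

Heavy atoms from the SMILES: 18 C, 1 N, 3 O.
Implicit hydrogens by atom environment:
  5 × C (aromatic): no H
  4 × C: 3 H each → 12
  4 × C: 2 H each → 8
  2 × C: 1 H each → 2
  2 × C: no H
  2 × O: no H
  1 × C (aromatic): 1 H
  1 × N: 1 H
  1 × O: 1 H
  Total hydrogens = 25.
Molecular formula: C18H25NO3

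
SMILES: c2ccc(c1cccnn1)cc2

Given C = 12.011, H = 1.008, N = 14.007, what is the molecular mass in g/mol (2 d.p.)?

Molecular formula: C10H8N2.
M = 10×12.011 + 8×1.008 + 2×14.007 = 156.19 g/mol.

156.19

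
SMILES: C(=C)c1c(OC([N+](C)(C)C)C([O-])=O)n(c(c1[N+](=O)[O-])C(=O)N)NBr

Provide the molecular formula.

C12H16BrN5O6

Heavy atoms from the SMILES: 1 Br, 12 C, 5 N, 6 O.
Implicit hydrogens by atom environment:
  4 × C (aromatic): no H
  4 × O: no H
  3 × C: 3 H each → 9
  2 × C: 1 H each → 2
  2 × C: no H
  2 × N (charge +1): no H
  2 × O (charge -1): no H
  1 × Br: no H
  1 × C: 2 H
  1 × N: 2 H
  1 × N: 1 H
  1 × N (aromatic): no H
  Total hydrogens = 16.
Molecular formula: C12H16BrN5O6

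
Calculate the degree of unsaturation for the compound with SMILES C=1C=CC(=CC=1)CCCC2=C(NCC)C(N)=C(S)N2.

Molecular formula from the SMILES: C15H21N3S.
DoU = (2C + 2 + N − H − X)/2 = (2·15 + 2 + 3 − 21 − 0)/2 = 14/2 = 7.
(Structurally: 2 ring(s) + 5 π bond(s) = 7.)

7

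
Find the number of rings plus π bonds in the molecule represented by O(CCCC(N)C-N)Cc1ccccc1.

Molecular formula from the SMILES: C12H20N2O.
DoU = (2C + 2 + N − H − X)/2 = (2·12 + 2 + 2 − 20 − 0)/2 = 8/2 = 4.
(Structurally: 1 ring(s) + 3 π bond(s) = 4.)

4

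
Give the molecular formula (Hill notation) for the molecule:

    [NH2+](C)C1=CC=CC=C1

C7H10N+

Heavy atoms from the SMILES: 7 C, 1 N.
Implicit hydrogens by atom environment:
  5 × C (aromatic): 1 H each → 5
  1 × C: 3 H
  1 × C (aromatic): no H
  1 × N (charge +1): 2 H
  Total hydrogens = 10.
Net charge +1.
Molecular formula: C7H10N+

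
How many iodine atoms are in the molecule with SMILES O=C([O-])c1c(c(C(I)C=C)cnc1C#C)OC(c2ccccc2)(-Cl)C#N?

The symbol for iodine appears 1 time in the SMILES.

1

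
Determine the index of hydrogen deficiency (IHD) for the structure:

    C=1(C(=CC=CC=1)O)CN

Molecular formula from the SMILES: C7H9NO.
DoU = (2C + 2 + N − H − X)/2 = (2·7 + 2 + 1 − 9 − 0)/2 = 8/2 = 4.
(Structurally: 1 ring(s) + 3 π bond(s) = 4.)

4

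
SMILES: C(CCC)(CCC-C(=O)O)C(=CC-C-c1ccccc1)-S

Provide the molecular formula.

C18H26O2S

Heavy atoms from the SMILES: 18 C, 2 O, 1 S.
Implicit hydrogens by atom environment:
  7 × C: 2 H each → 14
  5 × C (aromatic): 1 H each → 5
  2 × C: 1 H each → 2
  2 × C: no H
  1 × C: 3 H
  1 × C (aromatic): no H
  1 × O: 1 H
  1 × O: no H
  1 × S: 1 H
  Total hydrogens = 26.
Molecular formula: C18H26O2S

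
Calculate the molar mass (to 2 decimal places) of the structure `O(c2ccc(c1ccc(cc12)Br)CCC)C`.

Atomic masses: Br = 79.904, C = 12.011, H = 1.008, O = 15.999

Molecular formula: C14H15BrO.
M = 1×79.904 + 14×12.011 + 15×1.008 + 1×15.999 = 279.18 g/mol.

279.18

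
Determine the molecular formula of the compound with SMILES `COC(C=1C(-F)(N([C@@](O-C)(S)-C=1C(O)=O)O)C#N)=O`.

C9H9FN2O6S

Heavy atoms from the SMILES: 9 C, 1 F, 2 N, 6 O, 1 S.
Implicit hydrogens by atom environment:
  7 × C: no H
  4 × O: no H
  2 × C: 3 H each → 6
  2 × N: no H
  2 × O: 1 H each → 2
  1 × F: no H
  1 × S: 1 H
  Total hydrogens = 9.
Molecular formula: C9H9FN2O6S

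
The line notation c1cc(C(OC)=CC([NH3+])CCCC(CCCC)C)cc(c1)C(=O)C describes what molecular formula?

Heavy atoms from the SMILES: 21 C, 1 N, 2 O.
Implicit hydrogens by atom environment:
  6 × C: 2 H each → 12
  4 × C: 3 H each → 12
  4 × C (aromatic): 1 H each → 4
  3 × C: 1 H each → 3
  2 × C: no H
  2 × C (aromatic): no H
  2 × O: no H
  1 × N (charge +1): 3 H
  Total hydrogens = 34.
Net charge +1.
Molecular formula: C21H34NO2+

C21H34NO2+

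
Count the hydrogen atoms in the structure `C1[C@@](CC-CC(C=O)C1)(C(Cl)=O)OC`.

Hydrogens are implicit in SMILES; fill each atom to its normal valence:
  5 × C: 2 H each → 10
  3 × O: no H
  2 × C: 1 H each → 2
  2 × C: no H
  1 × C: 3 H
  1 × Cl: no H
  Total hydrogens = 15.

15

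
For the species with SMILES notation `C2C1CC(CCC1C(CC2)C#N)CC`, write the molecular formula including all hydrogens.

Heavy atoms from the SMILES: 13 C, 1 N.
Implicit hydrogens by atom environment:
  7 × C: 2 H each → 14
  4 × C: 1 H each → 4
  1 × C: 3 H
  1 × C: no H
  1 × N: no H
  Total hydrogens = 21.
Molecular formula: C13H21N

C13H21N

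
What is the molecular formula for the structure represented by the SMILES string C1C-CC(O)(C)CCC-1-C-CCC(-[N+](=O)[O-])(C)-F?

Heavy atoms from the SMILES: 13 C, 1 F, 1 N, 3 O.
Implicit hydrogens by atom environment:
  8 × C: 2 H each → 16
  2 × C: 3 H each → 6
  2 × C: no H
  1 × C: 1 H
  1 × F: no H
  1 × N (charge +1): no H
  1 × O: 1 H
  1 × O: no H
  1 × O (charge -1): no H
  Total hydrogens = 24.
Molecular formula: C13H24FNO3

C13H24FNO3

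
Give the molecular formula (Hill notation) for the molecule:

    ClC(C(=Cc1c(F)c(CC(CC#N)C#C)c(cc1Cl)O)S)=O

Heavy atoms from the SMILES: 15 C, 2 Cl, 1 F, 1 N, 2 O, 1 S.
Implicit hydrogens by atom environment:
  5 × C (aromatic): no H
  4 × C: no H
  3 × C: 1 H each → 3
  2 × C: 2 H each → 4
  2 × Cl: no H
  1 × C (aromatic): 1 H
  1 × F: no H
  1 × N: no H
  1 × O: 1 H
  1 × O: no H
  1 × S: 1 H
  Total hydrogens = 10.
Molecular formula: C15H10Cl2FNO2S

C15H10Cl2FNO2S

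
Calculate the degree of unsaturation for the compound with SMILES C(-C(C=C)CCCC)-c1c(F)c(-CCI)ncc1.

5

Molecular formula from the SMILES: C15H21FIN.
DoU = (2C + 2 + N − H − X)/2 = (2·15 + 2 + 1 − 21 − 2)/2 = 10/2 = 5.
(Structurally: 1 ring(s) + 4 π bond(s) = 5.)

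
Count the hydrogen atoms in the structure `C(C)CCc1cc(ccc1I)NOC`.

16

Hydrogens are implicit in SMILES; fill each atom to its normal valence:
  3 × C: 2 H each → 6
  3 × C (aromatic): 1 H each → 3
  3 × C (aromatic): no H
  2 × C: 3 H each → 6
  1 × I: no H
  1 × N: 1 H
  1 × O: no H
  Total hydrogens = 16.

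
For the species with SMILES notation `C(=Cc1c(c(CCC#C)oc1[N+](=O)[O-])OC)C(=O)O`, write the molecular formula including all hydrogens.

Heavy atoms from the SMILES: 12 C, 1 N, 6 O.
Implicit hydrogens by atom environment:
  4 × C (aromatic): no H
  3 × C: 1 H each → 3
  3 × O: no H
  2 × C: 2 H each → 4
  2 × C: no H
  1 × C: 3 H
  1 × N (charge +1): no H
  1 × O: 1 H
  1 × O (aromatic): no H
  1 × O (charge -1): no H
  Total hydrogens = 11.
Molecular formula: C12H11NO6

C12H11NO6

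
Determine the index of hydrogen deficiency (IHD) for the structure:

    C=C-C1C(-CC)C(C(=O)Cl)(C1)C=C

4

Molecular formula from the SMILES: C11H15ClO.
DoU = (2C + 2 + N − H − X)/2 = (2·11 + 2 + 0 − 15 − 1)/2 = 8/2 = 4.
(Structurally: 1 ring(s) + 3 π bond(s) = 4.)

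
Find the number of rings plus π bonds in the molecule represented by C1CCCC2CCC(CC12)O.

Molecular formula from the SMILES: C10H18O.
DoU = (2C + 2 + N − H − X)/2 = (2·10 + 2 + 0 − 18 − 0)/2 = 4/2 = 2.
(Structurally: 2 ring(s) + 0 π bond(s) = 2.)

2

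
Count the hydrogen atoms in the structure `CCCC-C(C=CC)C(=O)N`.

Hydrogens are implicit in SMILES; fill each atom to its normal valence:
  3 × C: 2 H each → 6
  3 × C: 1 H each → 3
  2 × C: 3 H each → 6
  1 × C: no H
  1 × N: 2 H
  1 × O: no H
  Total hydrogens = 17.

17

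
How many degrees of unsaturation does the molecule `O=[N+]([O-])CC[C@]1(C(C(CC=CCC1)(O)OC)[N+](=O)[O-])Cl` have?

4

Molecular formula from the SMILES: C11H17ClN2O6.
DoU = (2C + 2 + N − H − X)/2 = (2·11 + 2 + 2 − 17 − 1)/2 = 8/2 = 4.
(Structurally: 1 ring(s) + 3 π bond(s) = 4.)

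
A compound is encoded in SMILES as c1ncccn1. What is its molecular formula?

C4H4N2

Heavy atoms from the SMILES: 4 C, 2 N.
Implicit hydrogens by atom environment:
  4 × C (aromatic): 1 H each → 4
  2 × N (aromatic): no H
  Total hydrogens = 4.
Molecular formula: C4H4N2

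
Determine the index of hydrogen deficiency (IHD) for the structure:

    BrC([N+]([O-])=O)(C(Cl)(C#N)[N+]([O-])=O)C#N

6

Molecular formula from the SMILES: C4BrClN4O4.
DoU = (2C + 2 + N − H − X)/2 = (2·4 + 2 + 4 − 0 − 2)/2 = 12/2 = 6.
(Structurally: 0 ring(s) + 6 π bond(s) = 6.)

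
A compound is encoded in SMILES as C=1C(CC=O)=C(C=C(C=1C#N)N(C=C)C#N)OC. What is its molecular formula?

Heavy atoms from the SMILES: 13 C, 3 N, 2 O.
Implicit hydrogens by atom environment:
  4 × C (aromatic): no H
  3 × N: no H
  2 × C: 2 H each → 4
  2 × C (aromatic): 1 H each → 2
  2 × C: 1 H each → 2
  2 × C: no H
  2 × O: no H
  1 × C: 3 H
  Total hydrogens = 11.
Molecular formula: C13H11N3O2

C13H11N3O2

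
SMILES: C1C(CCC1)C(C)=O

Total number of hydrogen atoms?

12

Hydrogens are implicit in SMILES; fill each atom to its normal valence:
  4 × C: 2 H each → 8
  1 × C: 3 H
  1 × C: 1 H
  1 × C: no H
  1 × O: no H
  Total hydrogens = 12.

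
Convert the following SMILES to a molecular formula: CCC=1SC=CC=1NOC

C7H11NOS

Heavy atoms from the SMILES: 7 C, 1 N, 1 O, 1 S.
Implicit hydrogens by atom environment:
  2 × C: 3 H each → 6
  2 × C (aromatic): 1 H each → 2
  2 × C (aromatic): no H
  1 × C: 2 H
  1 × N: 1 H
  1 × O: no H
  1 × S (aromatic): no H
  Total hydrogens = 11.
Molecular formula: C7H11NOS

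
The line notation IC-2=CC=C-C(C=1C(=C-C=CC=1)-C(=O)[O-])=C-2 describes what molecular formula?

Heavy atoms from the SMILES: 13 C, 1 I, 2 O.
Implicit hydrogens by atom environment:
  8 × C (aromatic): 1 H each → 8
  4 × C (aromatic): no H
  1 × C: no H
  1 × I: no H
  1 × O: no H
  1 × O (charge -1): no H
  Total hydrogens = 8.
Net charge -1.
Molecular formula: C13H8IO2-

C13H8IO2-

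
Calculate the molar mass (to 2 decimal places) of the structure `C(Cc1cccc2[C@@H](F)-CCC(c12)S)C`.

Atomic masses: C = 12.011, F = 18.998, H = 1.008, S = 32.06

Molecular formula: C13H17FS.
M = 13×12.011 + 1×18.998 + 17×1.008 + 1×32.06 = 224.34 g/mol.

224.34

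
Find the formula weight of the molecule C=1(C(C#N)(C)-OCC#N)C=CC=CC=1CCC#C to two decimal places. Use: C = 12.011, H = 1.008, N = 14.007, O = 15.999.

Molecular formula: C15H14N2O.
M = 15×12.011 + 14×1.008 + 2×14.007 + 1×15.999 = 238.29 g/mol.

238.29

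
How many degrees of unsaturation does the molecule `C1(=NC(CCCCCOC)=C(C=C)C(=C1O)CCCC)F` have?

Molecular formula from the SMILES: C17H26FNO2.
DoU = (2C + 2 + N − H − X)/2 = (2·17 + 2 + 1 − 26 − 1)/2 = 10/2 = 5.
(Structurally: 1 ring(s) + 4 π bond(s) = 5.)

5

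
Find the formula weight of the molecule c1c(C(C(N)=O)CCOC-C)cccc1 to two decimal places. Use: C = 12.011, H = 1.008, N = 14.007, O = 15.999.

Molecular formula: C12H17NO2.
M = 12×12.011 + 17×1.008 + 1×14.007 + 2×15.999 = 207.27 g/mol.

207.27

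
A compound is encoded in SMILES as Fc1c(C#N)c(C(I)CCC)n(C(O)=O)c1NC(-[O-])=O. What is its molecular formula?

C11H10FIN3O4-

Heavy atoms from the SMILES: 11 C, 1 F, 1 I, 3 N, 4 O.
Implicit hydrogens by atom environment:
  4 × C (aromatic): no H
  3 × C: no H
  2 × C: 2 H each → 4
  2 × O: no H
  1 × C: 3 H
  1 × C: 1 H
  1 × F: no H
  1 × I: no H
  1 × N: 1 H
  1 × N (aromatic): no H
  1 × N: no H
  1 × O: 1 H
  1 × O (charge -1): no H
  Total hydrogens = 10.
Net charge -1.
Molecular formula: C11H10FIN3O4-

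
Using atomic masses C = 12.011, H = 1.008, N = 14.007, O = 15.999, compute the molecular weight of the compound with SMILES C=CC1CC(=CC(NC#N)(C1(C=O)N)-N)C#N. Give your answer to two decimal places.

231.26

Molecular formula: C11H13N5O.
M = 11×12.011 + 13×1.008 + 5×14.007 + 1×15.999 = 231.26 g/mol.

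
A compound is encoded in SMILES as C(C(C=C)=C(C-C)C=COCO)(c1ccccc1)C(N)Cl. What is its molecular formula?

C17H22ClNO2

Heavy atoms from the SMILES: 17 C, 1 Cl, 1 N, 2 O.
Implicit hydrogens by atom environment:
  5 × C: 1 H each → 5
  5 × C (aromatic): 1 H each → 5
  3 × C: 2 H each → 6
  2 × C: no H
  1 × C: 3 H
  1 × C (aromatic): no H
  1 × Cl: no H
  1 × N: 2 H
  1 × O: 1 H
  1 × O: no H
  Total hydrogens = 22.
Molecular formula: C17H22ClNO2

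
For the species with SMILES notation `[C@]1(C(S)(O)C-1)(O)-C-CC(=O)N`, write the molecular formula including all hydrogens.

C6H11NO3S

Heavy atoms from the SMILES: 6 C, 1 N, 3 O, 1 S.
Implicit hydrogens by atom environment:
  3 × C: 2 H each → 6
  3 × C: no H
  2 × O: 1 H each → 2
  1 × N: 2 H
  1 × O: no H
  1 × S: 1 H
  Total hydrogens = 11.
Molecular formula: C6H11NO3S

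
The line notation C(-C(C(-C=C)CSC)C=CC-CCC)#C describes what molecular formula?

C14H22S

Heavy atoms from the SMILES: 14 C, 1 S.
Implicit hydrogens by atom environment:
  6 × C: 1 H each → 6
  5 × C: 2 H each → 10
  2 × C: 3 H each → 6
  1 × C: no H
  1 × S: no H
  Total hydrogens = 22.
Molecular formula: C14H22S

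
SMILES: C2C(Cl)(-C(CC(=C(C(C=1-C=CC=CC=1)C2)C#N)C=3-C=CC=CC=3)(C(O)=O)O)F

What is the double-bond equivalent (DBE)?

Molecular formula from the SMILES: C22H19ClFNO3.
DoU = (2C + 2 + N − H − X)/2 = (2·22 + 2 + 1 − 19 − 2)/2 = 26/2 = 13.
(Structurally: 3 ring(s) + 10 π bond(s) = 13.)

13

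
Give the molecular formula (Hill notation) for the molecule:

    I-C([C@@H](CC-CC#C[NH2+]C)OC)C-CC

Heavy atoms from the SMILES: 12 C, 1 I, 1 N, 1 O.
Implicit hydrogens by atom environment:
  5 × C: 2 H each → 10
  3 × C: 3 H each → 9
  2 × C: 1 H each → 2
  2 × C: no H
  1 × I: no H
  1 × N (charge +1): 2 H
  1 × O: no H
  Total hydrogens = 23.
Net charge +1.
Molecular formula: C12H23INO+

C12H23INO+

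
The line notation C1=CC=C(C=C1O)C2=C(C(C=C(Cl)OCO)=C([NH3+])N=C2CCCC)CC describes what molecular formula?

Heavy atoms from the SMILES: 20 C, 1 Cl, 2 N, 3 O.
Implicit hydrogens by atom environment:
  7 × C (aromatic): no H
  5 × C: 2 H each → 10
  4 × C (aromatic): 1 H each → 4
  2 × C: 3 H each → 6
  2 × O: 1 H each → 2
  1 × C: 1 H
  1 × C: no H
  1 × Cl: no H
  1 × N (charge +1): 3 H
  1 × N (aromatic): no H
  1 × O: no H
  Total hydrogens = 26.
Net charge +1.
Molecular formula: C20H26ClN2O3+

C20H26ClN2O3+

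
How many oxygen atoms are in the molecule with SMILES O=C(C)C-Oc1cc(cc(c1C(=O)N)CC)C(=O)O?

The symbol for oxygen appears 5 times in the SMILES.

5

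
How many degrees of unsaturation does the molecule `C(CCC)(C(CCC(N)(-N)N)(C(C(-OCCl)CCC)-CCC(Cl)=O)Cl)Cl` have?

1

Molecular formula from the SMILES: C17H33Cl4N3O2.
DoU = (2C + 2 + N − H − X)/2 = (2·17 + 2 + 3 − 33 − 4)/2 = 2/2 = 1.
(Structurally: 0 ring(s) + 1 π bond(s) = 1.)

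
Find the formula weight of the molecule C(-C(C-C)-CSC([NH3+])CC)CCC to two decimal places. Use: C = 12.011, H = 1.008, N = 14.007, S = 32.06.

204.40

Molecular formula: C11H26NS+.
M = 11×12.011 + 26×1.008 + 1×14.007 + 1×32.06 = 204.40 g/mol.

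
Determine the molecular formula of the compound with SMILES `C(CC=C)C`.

C5H10

Heavy atoms from the SMILES: 5 C.
Implicit hydrogens by atom environment:
  3 × C: 2 H each → 6
  1 × C: 3 H
  1 × C: 1 H
  Total hydrogens = 10.
Molecular formula: C5H10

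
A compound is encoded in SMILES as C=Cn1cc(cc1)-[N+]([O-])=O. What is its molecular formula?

C6H6N2O2

Heavy atoms from the SMILES: 6 C, 2 N, 2 O.
Implicit hydrogens by atom environment:
  3 × C (aromatic): 1 H each → 3
  1 × C: 2 H
  1 × C: 1 H
  1 × C (aromatic): no H
  1 × N (aromatic): no H
  1 × N (charge +1): no H
  1 × O: no H
  1 × O (charge -1): no H
  Total hydrogens = 6.
Molecular formula: C6H6N2O2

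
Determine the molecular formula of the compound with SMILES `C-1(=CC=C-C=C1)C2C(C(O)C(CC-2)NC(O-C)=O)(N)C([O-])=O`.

Heavy atoms from the SMILES: 15 C, 2 N, 5 O.
Implicit hydrogens by atom environment:
  5 × C (aromatic): 1 H each → 5
  3 × C: 1 H each → 3
  3 × C: no H
  3 × O: no H
  2 × C: 2 H each → 4
  1 × C: 3 H
  1 × C (aromatic): no H
  1 × N: 2 H
  1 × N: 1 H
  1 × O: 1 H
  1 × O (charge -1): no H
  Total hydrogens = 19.
Net charge -1.
Molecular formula: C15H19N2O5-

C15H19N2O5-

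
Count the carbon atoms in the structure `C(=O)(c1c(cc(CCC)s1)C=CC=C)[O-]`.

The symbol for carbon appears 12 times in the SMILES. Lowercase c denotes aromatic carbon and counts toward C.

12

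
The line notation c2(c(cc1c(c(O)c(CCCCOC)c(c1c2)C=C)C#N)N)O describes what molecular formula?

C18H20N2O3

Heavy atoms from the SMILES: 18 C, 2 N, 3 O.
Implicit hydrogens by atom environment:
  8 × C (aromatic): no H
  5 × C: 2 H each → 10
  2 × C (aromatic): 1 H each → 2
  2 × O: 1 H each → 2
  1 × C: 3 H
  1 × C: 1 H
  1 × C: no H
  1 × N: 2 H
  1 × N: no H
  1 × O: no H
  Total hydrogens = 20.
Molecular formula: C18H20N2O3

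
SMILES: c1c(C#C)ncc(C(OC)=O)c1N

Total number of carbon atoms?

9

The symbol for carbon appears 9 times in the SMILES. Lowercase c denotes aromatic carbon and counts toward C.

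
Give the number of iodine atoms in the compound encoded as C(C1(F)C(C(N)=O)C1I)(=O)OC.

1

The symbol for iodine appears 1 time in the SMILES.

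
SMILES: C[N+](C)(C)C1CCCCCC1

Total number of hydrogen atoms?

22

Hydrogens are implicit in SMILES; fill each atom to its normal valence:
  6 × C: 2 H each → 12
  3 × C: 3 H each → 9
  1 × C: 1 H
  1 × N (charge +1): no H
  Total hydrogens = 22.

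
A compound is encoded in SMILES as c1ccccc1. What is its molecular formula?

Heavy atoms from the SMILES: 6 C.
Implicit hydrogens by atom environment:
  6 × C (aromatic): 1 H each → 6
  Total hydrogens = 6.
Molecular formula: C6H6

C6H6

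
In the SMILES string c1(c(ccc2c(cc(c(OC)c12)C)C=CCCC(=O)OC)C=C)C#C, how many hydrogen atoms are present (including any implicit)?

Hydrogens are implicit in SMILES; fill each atom to its normal valence:
  7 × C (aromatic): no H
  4 × C: 1 H each → 4
  3 × C: 3 H each → 9
  3 × C: 2 H each → 6
  3 × C (aromatic): 1 H each → 3
  3 × O: no H
  2 × C: no H
  Total hydrogens = 22.

22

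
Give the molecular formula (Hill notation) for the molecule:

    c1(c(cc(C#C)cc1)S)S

C8H6S2

Heavy atoms from the SMILES: 8 C, 2 S.
Implicit hydrogens by atom environment:
  3 × C (aromatic): 1 H each → 3
  3 × C (aromatic): no H
  2 × S: 1 H each → 2
  1 × C: 1 H
  1 × C: no H
  Total hydrogens = 6.
Molecular formula: C8H6S2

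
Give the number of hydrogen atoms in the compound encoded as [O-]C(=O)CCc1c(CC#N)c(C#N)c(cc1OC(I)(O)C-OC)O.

14

Hydrogens are implicit in SMILES; fill each atom to its normal valence:
  5 × C (aromatic): no H
  4 × C: 2 H each → 8
  4 × C: no H
  3 × O: no H
  2 × N: no H
  2 × O: 1 H each → 2
  1 × C: 3 H
  1 × C (aromatic): 1 H
  1 × I: no H
  1 × O (charge -1): no H
  Total hydrogens = 14.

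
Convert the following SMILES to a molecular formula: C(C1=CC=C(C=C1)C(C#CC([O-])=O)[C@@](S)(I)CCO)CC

Heavy atoms from the SMILES: 16 C, 1 I, 3 O, 1 S.
Implicit hydrogens by atom environment:
  4 × C: 2 H each → 8
  4 × C (aromatic): 1 H each → 4
  4 × C: no H
  2 × C (aromatic): no H
  1 × C: 3 H
  1 × C: 1 H
  1 × I: no H
  1 × O: 1 H
  1 × O: no H
  1 × O (charge -1): no H
  1 × S: 1 H
  Total hydrogens = 18.
Net charge -1.
Molecular formula: C16H18IO3S-

C16H18IO3S-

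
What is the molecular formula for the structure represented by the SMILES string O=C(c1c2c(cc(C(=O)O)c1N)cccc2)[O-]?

C12H8NO4-

Heavy atoms from the SMILES: 12 C, 1 N, 4 O.
Implicit hydrogens by atom environment:
  5 × C (aromatic): 1 H each → 5
  5 × C (aromatic): no H
  2 × C: no H
  2 × O: no H
  1 × N: 2 H
  1 × O: 1 H
  1 × O (charge -1): no H
  Total hydrogens = 8.
Net charge -1.
Molecular formula: C12H8NO4-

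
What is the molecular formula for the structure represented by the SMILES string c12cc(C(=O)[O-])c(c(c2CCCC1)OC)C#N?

C13H12NO3-

Heavy atoms from the SMILES: 13 C, 1 N, 3 O.
Implicit hydrogens by atom environment:
  5 × C (aromatic): no H
  4 × C: 2 H each → 8
  2 × C: no H
  2 × O: no H
  1 × C: 3 H
  1 × C (aromatic): 1 H
  1 × N: no H
  1 × O (charge -1): no H
  Total hydrogens = 12.
Net charge -1.
Molecular formula: C13H12NO3-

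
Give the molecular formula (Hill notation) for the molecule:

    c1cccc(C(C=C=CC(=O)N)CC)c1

C13H15NO

Heavy atoms from the SMILES: 13 C, 1 N, 1 O.
Implicit hydrogens by atom environment:
  5 × C (aromatic): 1 H each → 5
  3 × C: 1 H each → 3
  2 × C: no H
  1 × C: 3 H
  1 × C: 2 H
  1 × C (aromatic): no H
  1 × N: 2 H
  1 × O: no H
  Total hydrogens = 15.
Molecular formula: C13H15NO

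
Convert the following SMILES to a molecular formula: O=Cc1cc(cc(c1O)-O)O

C7H6O4

Heavy atoms from the SMILES: 7 C, 4 O.
Implicit hydrogens by atom environment:
  4 × C (aromatic): no H
  3 × O: 1 H each → 3
  2 × C (aromatic): 1 H each → 2
  1 × C: 1 H
  1 × O: no H
  Total hydrogens = 6.
Molecular formula: C7H6O4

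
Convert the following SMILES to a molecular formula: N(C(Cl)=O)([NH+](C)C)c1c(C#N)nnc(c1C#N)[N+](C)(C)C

[C12H16ClN7O]2+

Heavy atoms from the SMILES: 12 C, 1 Cl, 7 N, 1 O.
Implicit hydrogens by atom environment:
  5 × C: 3 H each → 15
  4 × C (aromatic): no H
  3 × C: no H
  3 × N: no H
  2 × N (aromatic): no H
  1 × Cl: no H
  1 × N (charge +1): 1 H
  1 × N (charge +1): no H
  1 × O: no H
  Total hydrogens = 16.
Net charge +2.
Molecular formula: [C12H16ClN7O]2+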